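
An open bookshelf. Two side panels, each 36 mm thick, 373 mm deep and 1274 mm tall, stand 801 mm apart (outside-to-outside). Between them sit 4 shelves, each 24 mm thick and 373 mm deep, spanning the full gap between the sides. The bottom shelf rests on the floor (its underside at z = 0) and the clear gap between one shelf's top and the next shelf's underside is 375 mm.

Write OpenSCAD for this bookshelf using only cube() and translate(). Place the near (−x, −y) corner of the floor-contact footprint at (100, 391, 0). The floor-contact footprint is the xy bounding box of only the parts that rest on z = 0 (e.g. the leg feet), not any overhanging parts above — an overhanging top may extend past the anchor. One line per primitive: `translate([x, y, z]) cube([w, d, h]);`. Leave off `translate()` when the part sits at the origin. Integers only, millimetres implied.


translate([100, 391, 0]) cube([36, 373, 1274]);
translate([865, 391, 0]) cube([36, 373, 1274]);
translate([136, 391, 0]) cube([729, 373, 24]);
translate([136, 391, 399]) cube([729, 373, 24]);
translate([136, 391, 798]) cube([729, 373, 24]);
translate([136, 391, 1197]) cube([729, 373, 24]);


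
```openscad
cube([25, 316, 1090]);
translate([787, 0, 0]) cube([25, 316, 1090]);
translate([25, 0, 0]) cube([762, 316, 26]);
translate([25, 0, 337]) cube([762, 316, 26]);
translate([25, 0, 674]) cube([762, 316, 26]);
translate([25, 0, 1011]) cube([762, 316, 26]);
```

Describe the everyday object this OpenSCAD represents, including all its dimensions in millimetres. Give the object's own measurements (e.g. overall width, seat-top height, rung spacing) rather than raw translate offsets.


An open bookshelf. Two side panels, each 25 mm thick, 316 mm deep and 1090 mm tall, stand 812 mm apart (outside-to-outside). Between them sit 4 shelves, each 26 mm thick and 316 mm deep, spanning the full gap between the sides. The bottom shelf rests on the floor (its underside at z = 0) and the clear gap between one shelf's top and the next shelf's underside is 311 mm.


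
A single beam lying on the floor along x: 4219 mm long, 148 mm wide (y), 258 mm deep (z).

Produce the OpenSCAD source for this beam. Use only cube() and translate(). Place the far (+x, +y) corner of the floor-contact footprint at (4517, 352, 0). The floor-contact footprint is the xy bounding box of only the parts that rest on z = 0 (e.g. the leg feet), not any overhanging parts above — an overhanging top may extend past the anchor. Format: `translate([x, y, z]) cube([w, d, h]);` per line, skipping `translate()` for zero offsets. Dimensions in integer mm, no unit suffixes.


translate([298, 204, 0]) cube([4219, 148, 258]);


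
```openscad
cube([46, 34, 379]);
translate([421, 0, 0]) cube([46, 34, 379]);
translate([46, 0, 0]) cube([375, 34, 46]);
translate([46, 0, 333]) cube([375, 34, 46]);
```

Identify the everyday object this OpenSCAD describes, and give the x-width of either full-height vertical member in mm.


A picture frame. The border width is 46 mm.

Four thin pieces enclosing a rectangular opening — a picture frame. The two full-height stiles are 379 mm tall; the top rail sits at z = 333 and is 46 mm tall, so the border above the opening is 379 − 333 = 46 mm, matching the stile x-width.


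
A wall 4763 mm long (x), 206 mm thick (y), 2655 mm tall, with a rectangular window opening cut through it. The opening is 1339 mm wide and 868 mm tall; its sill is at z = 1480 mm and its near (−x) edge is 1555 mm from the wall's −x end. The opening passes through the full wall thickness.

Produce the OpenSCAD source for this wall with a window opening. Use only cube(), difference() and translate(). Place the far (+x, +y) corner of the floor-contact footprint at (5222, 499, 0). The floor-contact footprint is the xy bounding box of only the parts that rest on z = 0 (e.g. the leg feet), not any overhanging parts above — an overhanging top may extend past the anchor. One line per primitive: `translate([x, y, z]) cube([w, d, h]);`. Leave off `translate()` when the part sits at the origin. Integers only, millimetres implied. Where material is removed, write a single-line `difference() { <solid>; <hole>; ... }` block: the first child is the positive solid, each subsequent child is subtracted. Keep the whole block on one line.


difference() { translate([459, 293, 0]) cube([4763, 206, 2655]); translate([2014, 293, 1480]) cube([1339, 206, 868]); }


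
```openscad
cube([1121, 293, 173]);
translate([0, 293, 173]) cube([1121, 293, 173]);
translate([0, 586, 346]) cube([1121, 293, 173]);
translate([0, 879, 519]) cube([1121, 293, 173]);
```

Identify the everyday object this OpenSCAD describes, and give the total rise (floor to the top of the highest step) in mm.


A staircase. The total rise is 692 mm.

4 identical blocks, each offset up and back from the previous — a staircase. Each step is 173 mm tall and there are 4 of them, so the total rise is 4 × 173 = 692 mm.


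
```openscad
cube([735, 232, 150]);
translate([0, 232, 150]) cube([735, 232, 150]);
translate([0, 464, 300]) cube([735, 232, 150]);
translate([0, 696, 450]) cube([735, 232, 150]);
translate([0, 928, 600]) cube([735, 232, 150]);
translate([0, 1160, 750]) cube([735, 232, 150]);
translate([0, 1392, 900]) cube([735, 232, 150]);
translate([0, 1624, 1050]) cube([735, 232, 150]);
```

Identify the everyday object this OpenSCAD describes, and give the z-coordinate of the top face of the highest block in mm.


A staircase. The total rise is 1200 mm.

8 identical blocks, each offset up and back from the previous — a staircase. Each step is 150 mm tall and there are 8 of them, so the total rise is 8 × 150 = 1200 mm.


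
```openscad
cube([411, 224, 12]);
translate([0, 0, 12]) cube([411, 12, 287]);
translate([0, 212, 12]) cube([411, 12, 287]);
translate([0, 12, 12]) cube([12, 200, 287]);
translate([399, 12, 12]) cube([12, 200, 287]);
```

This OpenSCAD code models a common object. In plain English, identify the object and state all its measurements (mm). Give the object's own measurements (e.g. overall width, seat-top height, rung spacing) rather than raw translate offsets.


An open-topped rectangular box: outside dimensions 411×224×299 mm, with a uniform wall and base thickness of 12 mm. The base is a full 411×224 slab on the floor; four walls sit on top of the base. The front and back walls (the −y and +y sides) span the full width; the two side walls fit between them.


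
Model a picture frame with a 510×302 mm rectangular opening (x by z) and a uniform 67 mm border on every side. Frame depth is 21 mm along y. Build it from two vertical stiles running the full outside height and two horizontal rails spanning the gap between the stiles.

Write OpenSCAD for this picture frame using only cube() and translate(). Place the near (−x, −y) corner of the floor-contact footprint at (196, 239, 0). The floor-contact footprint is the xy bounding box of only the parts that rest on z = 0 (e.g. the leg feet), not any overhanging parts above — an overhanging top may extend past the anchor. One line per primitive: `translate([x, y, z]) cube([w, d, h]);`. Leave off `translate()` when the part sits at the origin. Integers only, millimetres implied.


translate([196, 239, 0]) cube([67, 21, 436]);
translate([773, 239, 0]) cube([67, 21, 436]);
translate([263, 239, 0]) cube([510, 21, 67]);
translate([263, 239, 369]) cube([510, 21, 67]);


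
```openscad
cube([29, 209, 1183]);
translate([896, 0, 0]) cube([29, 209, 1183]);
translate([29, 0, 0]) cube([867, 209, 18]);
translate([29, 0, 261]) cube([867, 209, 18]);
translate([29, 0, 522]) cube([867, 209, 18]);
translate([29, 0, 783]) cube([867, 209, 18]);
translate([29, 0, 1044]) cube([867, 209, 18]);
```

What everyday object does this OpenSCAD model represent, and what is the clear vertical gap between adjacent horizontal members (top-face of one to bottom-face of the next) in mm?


A bookshelf. The clear shelf gap is 243 mm.

Two tall side panels with 5 horizontal boards between them — a bookshelf. The first two shelf undersides are at z = 0 and z = 261; with shelf thickness 18, the clear gap is 261 − 0 − 18 = 243 mm.


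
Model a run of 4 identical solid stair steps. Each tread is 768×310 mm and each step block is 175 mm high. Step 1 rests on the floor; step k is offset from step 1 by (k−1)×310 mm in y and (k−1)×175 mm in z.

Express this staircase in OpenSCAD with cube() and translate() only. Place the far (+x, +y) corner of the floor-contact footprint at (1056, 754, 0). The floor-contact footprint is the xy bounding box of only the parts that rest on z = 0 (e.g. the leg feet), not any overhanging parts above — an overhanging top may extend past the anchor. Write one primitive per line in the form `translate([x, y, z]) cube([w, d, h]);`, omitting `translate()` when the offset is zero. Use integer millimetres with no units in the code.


translate([288, 444, 0]) cube([768, 310, 175]);
translate([288, 754, 175]) cube([768, 310, 175]);
translate([288, 1064, 350]) cube([768, 310, 175]);
translate([288, 1374, 525]) cube([768, 310, 175]);


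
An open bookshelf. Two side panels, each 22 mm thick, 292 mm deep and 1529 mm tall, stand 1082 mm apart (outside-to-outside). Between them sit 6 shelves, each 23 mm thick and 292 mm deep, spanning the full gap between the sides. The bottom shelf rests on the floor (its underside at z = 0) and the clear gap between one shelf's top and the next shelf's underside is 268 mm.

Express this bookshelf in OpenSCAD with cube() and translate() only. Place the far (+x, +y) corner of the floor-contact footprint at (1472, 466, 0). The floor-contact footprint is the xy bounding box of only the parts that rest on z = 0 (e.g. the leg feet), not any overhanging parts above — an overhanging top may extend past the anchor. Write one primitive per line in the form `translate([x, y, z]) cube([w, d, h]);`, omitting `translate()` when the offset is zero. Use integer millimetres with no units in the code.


translate([390, 174, 0]) cube([22, 292, 1529]);
translate([1450, 174, 0]) cube([22, 292, 1529]);
translate([412, 174, 0]) cube([1038, 292, 23]);
translate([412, 174, 291]) cube([1038, 292, 23]);
translate([412, 174, 582]) cube([1038, 292, 23]);
translate([412, 174, 873]) cube([1038, 292, 23]);
translate([412, 174, 1164]) cube([1038, 292, 23]);
translate([412, 174, 1455]) cube([1038, 292, 23]);


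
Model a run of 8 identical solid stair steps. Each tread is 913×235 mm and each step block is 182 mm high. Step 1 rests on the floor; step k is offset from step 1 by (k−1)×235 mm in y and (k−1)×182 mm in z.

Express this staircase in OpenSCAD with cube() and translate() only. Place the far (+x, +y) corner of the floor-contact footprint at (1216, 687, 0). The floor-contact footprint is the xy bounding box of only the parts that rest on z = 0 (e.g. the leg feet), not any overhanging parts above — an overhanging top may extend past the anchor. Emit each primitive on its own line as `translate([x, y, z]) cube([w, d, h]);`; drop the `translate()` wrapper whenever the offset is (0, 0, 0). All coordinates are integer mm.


translate([303, 452, 0]) cube([913, 235, 182]);
translate([303, 687, 182]) cube([913, 235, 182]);
translate([303, 922, 364]) cube([913, 235, 182]);
translate([303, 1157, 546]) cube([913, 235, 182]);
translate([303, 1392, 728]) cube([913, 235, 182]);
translate([303, 1627, 910]) cube([913, 235, 182]);
translate([303, 1862, 1092]) cube([913, 235, 182]);
translate([303, 2097, 1274]) cube([913, 235, 182]);


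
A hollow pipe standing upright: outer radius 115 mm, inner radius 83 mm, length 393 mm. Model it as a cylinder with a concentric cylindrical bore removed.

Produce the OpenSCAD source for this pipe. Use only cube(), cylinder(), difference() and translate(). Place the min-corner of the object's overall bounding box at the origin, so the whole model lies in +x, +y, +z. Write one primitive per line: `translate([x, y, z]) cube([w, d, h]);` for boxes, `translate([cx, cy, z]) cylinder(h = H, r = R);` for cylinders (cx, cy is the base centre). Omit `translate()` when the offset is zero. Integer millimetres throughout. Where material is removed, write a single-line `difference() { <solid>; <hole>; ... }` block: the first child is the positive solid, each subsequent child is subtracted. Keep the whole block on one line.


difference() { translate([115, 115, 0]) cylinder(h = 393, r = 115); translate([115, 115, 0]) cylinder(h = 393, r = 83); }


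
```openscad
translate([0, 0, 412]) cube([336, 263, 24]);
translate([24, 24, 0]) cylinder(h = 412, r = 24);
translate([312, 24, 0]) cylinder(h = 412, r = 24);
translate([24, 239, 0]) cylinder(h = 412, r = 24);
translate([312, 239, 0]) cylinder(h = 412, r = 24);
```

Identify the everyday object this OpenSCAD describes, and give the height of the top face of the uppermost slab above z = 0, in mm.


A stool. The seat height is 436 mm.

A 336×263×24 slab at z = 412 on four corner cylinders — a stool. The seat top is 412 + 24 = 436 mm.


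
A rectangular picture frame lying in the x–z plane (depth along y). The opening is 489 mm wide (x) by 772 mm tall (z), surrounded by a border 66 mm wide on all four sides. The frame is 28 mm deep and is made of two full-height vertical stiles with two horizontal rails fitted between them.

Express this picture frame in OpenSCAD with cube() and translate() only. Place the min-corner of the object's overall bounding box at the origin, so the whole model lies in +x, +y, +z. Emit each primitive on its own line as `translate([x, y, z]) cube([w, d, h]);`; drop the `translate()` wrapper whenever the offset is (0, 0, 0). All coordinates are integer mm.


cube([66, 28, 904]);
translate([555, 0, 0]) cube([66, 28, 904]);
translate([66, 0, 0]) cube([489, 28, 66]);
translate([66, 0, 838]) cube([489, 28, 66]);


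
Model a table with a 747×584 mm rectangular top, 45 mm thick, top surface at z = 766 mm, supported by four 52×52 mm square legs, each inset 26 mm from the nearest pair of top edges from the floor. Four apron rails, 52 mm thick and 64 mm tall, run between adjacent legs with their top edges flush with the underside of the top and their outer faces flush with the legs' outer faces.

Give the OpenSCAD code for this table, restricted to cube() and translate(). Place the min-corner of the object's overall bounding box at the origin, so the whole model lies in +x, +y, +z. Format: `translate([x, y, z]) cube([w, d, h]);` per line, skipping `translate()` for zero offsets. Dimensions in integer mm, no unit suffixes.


// leg_h = 766 - 45 = 721
// apron z = 721 - 64 = 657
translate([0, 0, 721]) cube([747, 584, 45]);
translate([26, 26, 0]) cube([52, 52, 721]);
translate([669, 26, 0]) cube([52, 52, 721]);
translate([26, 506, 0]) cube([52, 52, 721]);
translate([669, 506, 0]) cube([52, 52, 721]);
translate([78, 26, 657]) cube([591, 52, 64]);
translate([78, 506, 657]) cube([591, 52, 64]);
translate([26, 78, 657]) cube([52, 428, 64]);
translate([669, 78, 657]) cube([52, 428, 64]);


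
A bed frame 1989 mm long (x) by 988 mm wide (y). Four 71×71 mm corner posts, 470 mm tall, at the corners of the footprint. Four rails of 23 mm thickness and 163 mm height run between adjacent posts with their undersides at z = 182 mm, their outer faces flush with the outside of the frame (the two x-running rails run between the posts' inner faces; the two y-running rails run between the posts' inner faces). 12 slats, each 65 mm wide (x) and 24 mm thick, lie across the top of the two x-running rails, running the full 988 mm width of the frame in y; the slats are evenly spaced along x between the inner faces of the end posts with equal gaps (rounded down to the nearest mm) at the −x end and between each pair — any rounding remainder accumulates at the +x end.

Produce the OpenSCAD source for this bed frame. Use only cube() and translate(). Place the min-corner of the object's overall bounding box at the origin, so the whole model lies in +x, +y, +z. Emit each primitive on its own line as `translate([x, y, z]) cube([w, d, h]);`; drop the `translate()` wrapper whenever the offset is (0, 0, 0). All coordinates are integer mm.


cube([71, 71, 470]);
translate([0, 917, 0]) cube([71, 71, 470]);
translate([1918, 0, 0]) cube([71, 71, 470]);
translate([1918, 917, 0]) cube([71, 71, 470]);
translate([71, 0, 182]) cube([1847, 23, 163]);
translate([71, 965, 182]) cube([1847, 23, 163]);
translate([0, 71, 182]) cube([23, 846, 163]);
translate([1966, 71, 182]) cube([23, 846, 163]);
translate([153, 0, 345]) cube([65, 988, 24]);
translate([300, 0, 345]) cube([65, 988, 24]);
translate([447, 0, 345]) cube([65, 988, 24]);
translate([594, 0, 345]) cube([65, 988, 24]);
translate([741, 0, 345]) cube([65, 988, 24]);
translate([888, 0, 345]) cube([65, 988, 24]);
translate([1035, 0, 345]) cube([65, 988, 24]);
translate([1182, 0, 345]) cube([65, 988, 24]);
translate([1329, 0, 345]) cube([65, 988, 24]);
translate([1476, 0, 345]) cube([65, 988, 24]);
translate([1623, 0, 345]) cube([65, 988, 24]);
translate([1770, 0, 345]) cube([65, 988, 24]);


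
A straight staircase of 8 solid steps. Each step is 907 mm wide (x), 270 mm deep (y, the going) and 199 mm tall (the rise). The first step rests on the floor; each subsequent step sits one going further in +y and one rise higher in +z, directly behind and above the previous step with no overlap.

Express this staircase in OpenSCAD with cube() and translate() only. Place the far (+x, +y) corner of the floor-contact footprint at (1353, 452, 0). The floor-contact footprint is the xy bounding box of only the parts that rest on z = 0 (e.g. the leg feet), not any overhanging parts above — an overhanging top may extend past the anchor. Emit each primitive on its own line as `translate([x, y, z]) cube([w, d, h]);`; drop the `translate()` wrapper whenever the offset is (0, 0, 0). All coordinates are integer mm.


translate([446, 182, 0]) cube([907, 270, 199]);
translate([446, 452, 199]) cube([907, 270, 199]);
translate([446, 722, 398]) cube([907, 270, 199]);
translate([446, 992, 597]) cube([907, 270, 199]);
translate([446, 1262, 796]) cube([907, 270, 199]);
translate([446, 1532, 995]) cube([907, 270, 199]);
translate([446, 1802, 1194]) cube([907, 270, 199]);
translate([446, 2072, 1393]) cube([907, 270, 199]);


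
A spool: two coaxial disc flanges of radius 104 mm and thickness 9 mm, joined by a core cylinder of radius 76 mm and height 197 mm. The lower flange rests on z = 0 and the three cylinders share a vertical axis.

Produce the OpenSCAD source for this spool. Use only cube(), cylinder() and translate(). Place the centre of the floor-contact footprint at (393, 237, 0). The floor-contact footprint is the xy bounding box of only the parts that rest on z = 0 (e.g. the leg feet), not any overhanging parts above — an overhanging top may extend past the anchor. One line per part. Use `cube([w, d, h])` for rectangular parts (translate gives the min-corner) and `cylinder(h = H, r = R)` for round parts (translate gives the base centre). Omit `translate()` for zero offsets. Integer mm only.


translate([393, 237, 0]) cylinder(h = 9, r = 104);
translate([393, 237, 9]) cylinder(h = 197, r = 76);
translate([393, 237, 206]) cylinder(h = 9, r = 104);


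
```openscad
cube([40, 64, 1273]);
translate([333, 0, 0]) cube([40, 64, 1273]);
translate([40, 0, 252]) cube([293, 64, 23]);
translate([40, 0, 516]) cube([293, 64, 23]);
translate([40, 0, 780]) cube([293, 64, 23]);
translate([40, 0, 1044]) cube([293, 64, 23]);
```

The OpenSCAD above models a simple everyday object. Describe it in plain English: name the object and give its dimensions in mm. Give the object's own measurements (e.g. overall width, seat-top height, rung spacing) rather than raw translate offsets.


A straight ladder. Two 40×64 mm vertical rails, 1273 mm tall, stand 373 mm apart (outside-to-outside) with their front faces coplanar on the −y side. 4 rungs, each 64 mm deep and 23 mm tall, span between the inner faces of the rails, front faces flush with the rails. The lowest rung's underside is at z = 252 mm and rungs are spaced 264 mm apart (underside to underside).


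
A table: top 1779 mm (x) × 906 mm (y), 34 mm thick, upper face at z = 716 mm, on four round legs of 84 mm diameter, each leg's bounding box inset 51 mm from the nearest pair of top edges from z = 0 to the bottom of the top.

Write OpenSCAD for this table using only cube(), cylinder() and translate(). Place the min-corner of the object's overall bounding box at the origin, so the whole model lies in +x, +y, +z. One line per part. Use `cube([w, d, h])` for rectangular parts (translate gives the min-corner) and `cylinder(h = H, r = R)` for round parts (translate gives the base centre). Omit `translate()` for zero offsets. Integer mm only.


translate([0, 0, 682]) cube([1779, 906, 34]);
translate([93, 93, 0]) cylinder(h = 682, r = 42);
translate([1686, 93, 0]) cylinder(h = 682, r = 42);
translate([93, 813, 0]) cylinder(h = 682, r = 42);
translate([1686, 813, 0]) cylinder(h = 682, r = 42);


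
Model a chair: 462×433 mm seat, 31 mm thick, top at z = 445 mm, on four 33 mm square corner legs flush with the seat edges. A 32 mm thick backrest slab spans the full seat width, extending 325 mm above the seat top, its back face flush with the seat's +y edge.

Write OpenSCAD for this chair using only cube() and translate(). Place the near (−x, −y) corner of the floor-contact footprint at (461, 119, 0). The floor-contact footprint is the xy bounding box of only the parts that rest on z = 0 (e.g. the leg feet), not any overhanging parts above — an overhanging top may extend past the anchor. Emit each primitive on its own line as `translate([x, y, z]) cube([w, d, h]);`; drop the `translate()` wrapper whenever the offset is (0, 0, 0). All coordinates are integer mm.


// leg_h = 445 - 31 = 414
translate([461, 119, 414]) cube([462, 433, 31]);
translate([461, 119, 0]) cube([33, 33, 414]);
translate([890, 119, 0]) cube([33, 33, 414]);
translate([461, 519, 0]) cube([33, 33, 414]);
translate([890, 519, 0]) cube([33, 33, 414]);
translate([461, 520, 445]) cube([462, 32, 325]);


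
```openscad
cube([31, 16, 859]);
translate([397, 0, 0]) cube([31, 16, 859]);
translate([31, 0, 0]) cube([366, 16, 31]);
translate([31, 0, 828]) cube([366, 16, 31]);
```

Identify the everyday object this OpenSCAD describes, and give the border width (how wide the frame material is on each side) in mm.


A picture frame. The border width is 31 mm.

Four thin pieces enclosing a rectangular opening — a picture frame. The two full-height stiles are 859 mm tall; the top rail sits at z = 828 and is 31 mm tall, so the border above the opening is 859 − 828 = 31 mm, matching the stile x-width.


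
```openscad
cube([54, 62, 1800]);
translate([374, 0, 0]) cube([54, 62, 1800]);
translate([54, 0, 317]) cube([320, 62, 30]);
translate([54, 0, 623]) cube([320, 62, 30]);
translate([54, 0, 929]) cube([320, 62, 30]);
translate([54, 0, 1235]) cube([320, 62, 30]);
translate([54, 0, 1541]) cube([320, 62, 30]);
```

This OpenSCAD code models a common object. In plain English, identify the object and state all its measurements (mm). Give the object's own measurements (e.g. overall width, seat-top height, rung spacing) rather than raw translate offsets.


A straight ladder. Two 54×62 mm vertical rails, 1800 mm tall, stand 428 mm apart (outside-to-outside) with their front faces coplanar on the −y side. 5 rungs, each 62 mm deep and 30 mm tall, span between the inner faces of the rails, front faces flush with the rails. The lowest rung's underside is at z = 317 mm and rungs are spaced 306 mm apart (underside to underside).


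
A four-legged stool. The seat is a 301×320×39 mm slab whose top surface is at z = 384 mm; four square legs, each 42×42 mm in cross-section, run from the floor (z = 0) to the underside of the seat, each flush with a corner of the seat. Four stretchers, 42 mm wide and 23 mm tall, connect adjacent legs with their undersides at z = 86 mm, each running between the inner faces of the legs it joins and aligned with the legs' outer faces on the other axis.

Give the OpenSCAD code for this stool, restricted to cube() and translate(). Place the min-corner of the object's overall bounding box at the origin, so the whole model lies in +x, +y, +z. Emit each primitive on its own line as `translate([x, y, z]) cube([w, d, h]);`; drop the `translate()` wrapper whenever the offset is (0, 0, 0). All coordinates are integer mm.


translate([0, 0, 345]) cube([301, 320, 39]);
cube([42, 42, 345]);
translate([259, 0, 0]) cube([42, 42, 345]);
translate([0, 278, 0]) cube([42, 42, 345]);
translate([259, 278, 0]) cube([42, 42, 345]);
translate([42, 0, 86]) cube([217, 42, 23]);
translate([42, 278, 86]) cube([217, 42, 23]);
translate([0, 42, 86]) cube([42, 236, 23]);
translate([259, 42, 86]) cube([42, 236, 23]);


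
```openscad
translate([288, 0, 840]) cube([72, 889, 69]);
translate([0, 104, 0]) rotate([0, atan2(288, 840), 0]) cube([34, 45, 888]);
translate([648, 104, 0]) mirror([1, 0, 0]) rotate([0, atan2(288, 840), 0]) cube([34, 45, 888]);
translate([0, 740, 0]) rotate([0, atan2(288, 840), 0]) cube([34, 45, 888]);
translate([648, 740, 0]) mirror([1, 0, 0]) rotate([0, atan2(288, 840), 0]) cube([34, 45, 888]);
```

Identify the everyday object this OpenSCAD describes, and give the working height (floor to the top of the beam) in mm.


A sawhorse. The overall height is 909 mm.

A beam across two mirrored pairs of raked legs — a sawhorse. The beam's underside is at z = 840 (matching the legs' vertical rise in atan2(288, 840)) and the beam is 69 mm tall, so its top is at 840 + 69 = 909 mm. The raked legs top out at the beam's underside, so that is the highest point.


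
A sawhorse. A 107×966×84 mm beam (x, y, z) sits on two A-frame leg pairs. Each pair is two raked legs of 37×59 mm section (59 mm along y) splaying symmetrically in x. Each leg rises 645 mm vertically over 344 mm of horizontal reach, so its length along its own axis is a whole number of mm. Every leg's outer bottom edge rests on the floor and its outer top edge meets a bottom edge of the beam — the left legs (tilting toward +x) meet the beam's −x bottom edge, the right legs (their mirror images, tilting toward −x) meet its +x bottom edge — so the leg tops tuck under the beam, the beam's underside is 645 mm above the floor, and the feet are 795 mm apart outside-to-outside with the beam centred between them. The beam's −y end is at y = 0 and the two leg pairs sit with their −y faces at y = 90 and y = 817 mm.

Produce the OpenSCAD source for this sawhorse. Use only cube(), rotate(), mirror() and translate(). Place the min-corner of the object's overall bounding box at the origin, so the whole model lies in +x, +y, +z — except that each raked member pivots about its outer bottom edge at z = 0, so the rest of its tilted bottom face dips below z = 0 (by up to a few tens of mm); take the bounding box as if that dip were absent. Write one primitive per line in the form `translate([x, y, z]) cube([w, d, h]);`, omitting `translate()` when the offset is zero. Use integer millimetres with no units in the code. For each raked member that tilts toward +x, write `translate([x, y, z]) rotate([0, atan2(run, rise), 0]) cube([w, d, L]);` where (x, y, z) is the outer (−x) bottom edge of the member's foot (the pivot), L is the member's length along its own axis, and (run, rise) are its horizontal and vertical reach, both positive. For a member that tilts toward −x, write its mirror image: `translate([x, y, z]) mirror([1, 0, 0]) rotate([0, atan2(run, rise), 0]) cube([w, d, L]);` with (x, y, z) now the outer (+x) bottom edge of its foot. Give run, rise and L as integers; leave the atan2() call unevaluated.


translate([344, 0, 645]) cube([107, 966, 84]);
translate([0, 90, 0]) rotate([0, atan2(344, 645), 0]) cube([37, 59, 731]);
translate([795, 90, 0]) mirror([1, 0, 0]) rotate([0, atan2(344, 645), 0]) cube([37, 59, 731]);
translate([0, 817, 0]) rotate([0, atan2(344, 645), 0]) cube([37, 59, 731]);
translate([795, 817, 0]) mirror([1, 0, 0]) rotate([0, atan2(344, 645), 0]) cube([37, 59, 731]);


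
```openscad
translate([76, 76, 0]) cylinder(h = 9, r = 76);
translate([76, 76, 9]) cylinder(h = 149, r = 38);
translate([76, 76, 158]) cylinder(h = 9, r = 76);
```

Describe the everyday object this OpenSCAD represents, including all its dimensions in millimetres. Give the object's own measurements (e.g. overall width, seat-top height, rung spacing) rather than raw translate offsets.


A spool: two coaxial disc flanges of radius 76 mm and thickness 9 mm, joined by a core cylinder of radius 38 mm and height 149 mm. The lower flange rests on z = 0 and the three cylinders share a vertical axis.


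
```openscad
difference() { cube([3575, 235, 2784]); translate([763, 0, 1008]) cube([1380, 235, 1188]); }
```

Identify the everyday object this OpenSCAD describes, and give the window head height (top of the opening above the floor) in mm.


A wall with a window opening. The window head height is 2196 mm.

A wall with a rectangular opening subtracted — a window. Sill at z = 1008, opening 1188 mm tall, so the head is at 1008 + 1188 = 2196 mm.


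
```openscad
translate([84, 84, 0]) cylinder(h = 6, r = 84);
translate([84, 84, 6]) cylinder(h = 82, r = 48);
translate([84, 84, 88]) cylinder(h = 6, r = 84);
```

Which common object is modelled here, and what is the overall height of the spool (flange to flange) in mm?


A spool. The overall height is 94 mm.

Three coaxial cylinders, large–small–large — a spool. Two 6 mm flanges and a 82 mm core give 6 + 82 + 6 = 94 mm.


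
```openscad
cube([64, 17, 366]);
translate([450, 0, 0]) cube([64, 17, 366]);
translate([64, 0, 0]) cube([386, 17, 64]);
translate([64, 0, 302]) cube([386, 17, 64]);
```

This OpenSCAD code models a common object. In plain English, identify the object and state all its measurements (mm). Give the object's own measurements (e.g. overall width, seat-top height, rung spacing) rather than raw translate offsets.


A rectangular picture frame lying in the x–z plane (depth along y). The opening is 386 mm wide (x) by 238 mm tall (z), surrounded by a border 64 mm wide on all four sides. The frame is 17 mm deep and is made of two full-height vertical stiles with two horizontal rails fitted between them.


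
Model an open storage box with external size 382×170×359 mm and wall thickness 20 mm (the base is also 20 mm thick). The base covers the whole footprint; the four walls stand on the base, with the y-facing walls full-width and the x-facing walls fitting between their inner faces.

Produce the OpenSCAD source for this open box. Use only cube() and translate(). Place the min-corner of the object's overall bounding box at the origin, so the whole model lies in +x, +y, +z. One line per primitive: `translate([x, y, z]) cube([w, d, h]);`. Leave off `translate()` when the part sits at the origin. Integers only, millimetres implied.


cube([382, 170, 20]);
translate([0, 0, 20]) cube([382, 20, 339]);
translate([0, 150, 20]) cube([382, 20, 339]);
translate([0, 20, 20]) cube([20, 130, 339]);
translate([362, 20, 20]) cube([20, 130, 339]);


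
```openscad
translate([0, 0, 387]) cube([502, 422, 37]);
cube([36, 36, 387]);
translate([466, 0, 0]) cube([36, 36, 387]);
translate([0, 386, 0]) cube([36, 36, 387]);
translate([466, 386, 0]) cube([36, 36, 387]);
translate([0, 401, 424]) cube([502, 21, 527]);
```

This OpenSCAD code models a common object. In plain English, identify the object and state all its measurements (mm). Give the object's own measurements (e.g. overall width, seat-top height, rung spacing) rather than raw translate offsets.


A chair. The seat is a 502×422×37 mm slab with its top at z = 424 mm, on four 36×36 mm corner legs (flush with the seat edges, standing on z = 0). A flat backrest 21 mm thick, 527 mm tall, spans the full seat width and rises from the seat top along its +y edge, rear face flush with the rear of the seat.


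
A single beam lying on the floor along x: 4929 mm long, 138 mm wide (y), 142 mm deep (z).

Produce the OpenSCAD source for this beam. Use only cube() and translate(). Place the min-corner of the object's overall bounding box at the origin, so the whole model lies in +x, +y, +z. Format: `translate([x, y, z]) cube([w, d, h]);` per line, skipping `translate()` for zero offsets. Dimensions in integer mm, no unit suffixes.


cube([4929, 138, 142]);


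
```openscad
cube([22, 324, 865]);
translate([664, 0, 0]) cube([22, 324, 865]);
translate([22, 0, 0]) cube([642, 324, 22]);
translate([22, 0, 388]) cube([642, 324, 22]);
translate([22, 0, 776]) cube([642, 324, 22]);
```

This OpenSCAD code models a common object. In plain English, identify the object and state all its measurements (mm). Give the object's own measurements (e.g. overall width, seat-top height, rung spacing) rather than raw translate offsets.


An open bookshelf. Two side panels, each 22 mm thick, 324 mm deep and 865 mm tall, stand 686 mm apart (outside-to-outside). Between them sit 3 shelves, each 22 mm thick and 324 mm deep, spanning the full gap between the sides. The bottom shelf rests on the floor (its underside at z = 0) and the clear gap between one shelf's top and the next shelf's underside is 366 mm.


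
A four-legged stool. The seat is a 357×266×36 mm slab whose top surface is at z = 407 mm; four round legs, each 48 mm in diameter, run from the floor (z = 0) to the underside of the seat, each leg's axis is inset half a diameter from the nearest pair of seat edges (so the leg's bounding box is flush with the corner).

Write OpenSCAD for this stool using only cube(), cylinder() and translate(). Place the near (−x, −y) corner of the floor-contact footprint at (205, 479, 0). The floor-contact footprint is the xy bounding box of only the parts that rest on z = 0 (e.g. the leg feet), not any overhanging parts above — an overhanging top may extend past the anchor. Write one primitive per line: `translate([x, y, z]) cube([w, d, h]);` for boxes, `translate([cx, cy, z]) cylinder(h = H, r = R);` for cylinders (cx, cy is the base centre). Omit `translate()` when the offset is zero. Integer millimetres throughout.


// leg_h = 407 - 36 = 371
translate([205, 479, 371]) cube([357, 266, 36]);
translate([229, 503, 0]) cylinder(h = 371, r = 24);
translate([538, 503, 0]) cylinder(h = 371, r = 24);
translate([229, 721, 0]) cylinder(h = 371, r = 24);
translate([538, 721, 0]) cylinder(h = 371, r = 24);


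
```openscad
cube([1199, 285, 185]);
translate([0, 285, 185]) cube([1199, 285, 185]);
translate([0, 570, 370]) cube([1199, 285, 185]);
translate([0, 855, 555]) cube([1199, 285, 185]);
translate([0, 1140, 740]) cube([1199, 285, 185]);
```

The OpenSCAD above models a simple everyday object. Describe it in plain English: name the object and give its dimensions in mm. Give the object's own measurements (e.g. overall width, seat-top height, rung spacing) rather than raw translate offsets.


A straight staircase of 5 solid steps. Each step is 1199 mm wide (x), 285 mm deep (y, the going) and 185 mm tall (the rise). The first step rests on the floor; each subsequent step sits one going further in +y and one rise higher in +z, directly behind and above the previous step with no overlap.


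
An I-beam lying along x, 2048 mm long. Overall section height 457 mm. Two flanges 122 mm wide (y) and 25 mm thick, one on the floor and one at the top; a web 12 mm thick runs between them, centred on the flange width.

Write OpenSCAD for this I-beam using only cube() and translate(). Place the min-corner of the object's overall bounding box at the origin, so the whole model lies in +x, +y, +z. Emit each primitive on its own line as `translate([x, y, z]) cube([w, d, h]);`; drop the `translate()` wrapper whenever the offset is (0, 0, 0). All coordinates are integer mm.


cube([2048, 122, 25]);
translate([0, 55, 25]) cube([2048, 12, 407]);
translate([0, 0, 432]) cube([2048, 122, 25]);


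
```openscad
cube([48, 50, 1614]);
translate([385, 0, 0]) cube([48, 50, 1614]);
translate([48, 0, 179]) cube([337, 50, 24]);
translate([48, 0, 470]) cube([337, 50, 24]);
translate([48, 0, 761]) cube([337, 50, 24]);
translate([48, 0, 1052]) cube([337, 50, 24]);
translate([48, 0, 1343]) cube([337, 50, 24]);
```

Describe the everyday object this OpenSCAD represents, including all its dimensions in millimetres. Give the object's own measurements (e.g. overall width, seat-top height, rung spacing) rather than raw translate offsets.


A straight ladder. Two 48×50 mm vertical rails, 1614 mm tall, stand 433 mm apart (outside-to-outside) with their front faces coplanar on the −y side. 5 rungs, each 50 mm deep and 24 mm tall, span between the inner faces of the rails, front faces flush with the rails. The lowest rung's underside is at z = 179 mm and rungs are spaced 291 mm apart (underside to underside).


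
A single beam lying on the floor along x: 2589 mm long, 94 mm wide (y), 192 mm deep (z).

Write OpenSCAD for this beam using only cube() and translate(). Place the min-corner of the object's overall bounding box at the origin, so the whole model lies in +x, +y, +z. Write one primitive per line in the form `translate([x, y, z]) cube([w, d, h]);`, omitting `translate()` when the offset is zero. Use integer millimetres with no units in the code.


cube([2589, 94, 192]);


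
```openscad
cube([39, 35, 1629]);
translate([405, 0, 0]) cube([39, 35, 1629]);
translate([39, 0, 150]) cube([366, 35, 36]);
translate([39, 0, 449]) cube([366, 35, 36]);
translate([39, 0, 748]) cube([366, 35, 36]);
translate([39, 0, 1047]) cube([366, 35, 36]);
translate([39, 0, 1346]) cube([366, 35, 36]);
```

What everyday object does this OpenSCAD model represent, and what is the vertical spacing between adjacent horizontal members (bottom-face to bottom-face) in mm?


A ladder. The rung spacing is 299 mm.

Two tall 39×35 posts with 5 short bars between them — a ladder. Adjacent rungs sit at z = 150 and z = 449, so the spacing is 449 − 150 = 299 mm.


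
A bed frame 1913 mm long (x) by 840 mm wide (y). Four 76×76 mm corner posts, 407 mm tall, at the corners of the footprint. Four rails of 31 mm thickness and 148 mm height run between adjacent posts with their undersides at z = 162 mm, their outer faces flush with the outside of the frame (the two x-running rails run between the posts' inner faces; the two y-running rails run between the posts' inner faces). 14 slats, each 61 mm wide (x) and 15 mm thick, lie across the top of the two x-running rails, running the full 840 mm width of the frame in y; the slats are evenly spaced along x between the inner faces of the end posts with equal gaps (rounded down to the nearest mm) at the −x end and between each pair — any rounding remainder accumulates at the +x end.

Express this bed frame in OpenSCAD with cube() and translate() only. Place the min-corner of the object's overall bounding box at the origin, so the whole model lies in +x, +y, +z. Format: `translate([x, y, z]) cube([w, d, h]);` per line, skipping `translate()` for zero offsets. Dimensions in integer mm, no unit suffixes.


cube([76, 76, 407]);
translate([0, 764, 0]) cube([76, 76, 407]);
translate([1837, 0, 0]) cube([76, 76, 407]);
translate([1837, 764, 0]) cube([76, 76, 407]);
translate([76, 0, 162]) cube([1761, 31, 148]);
translate([76, 809, 162]) cube([1761, 31, 148]);
translate([0, 76, 162]) cube([31, 688, 148]);
translate([1882, 76, 162]) cube([31, 688, 148]);
translate([136, 0, 310]) cube([61, 840, 15]);
translate([257, 0, 310]) cube([61, 840, 15]);
translate([378, 0, 310]) cube([61, 840, 15]);
translate([499, 0, 310]) cube([61, 840, 15]);
translate([620, 0, 310]) cube([61, 840, 15]);
translate([741, 0, 310]) cube([61, 840, 15]);
translate([862, 0, 310]) cube([61, 840, 15]);
translate([983, 0, 310]) cube([61, 840, 15]);
translate([1104, 0, 310]) cube([61, 840, 15]);
translate([1225, 0, 310]) cube([61, 840, 15]);
translate([1346, 0, 310]) cube([61, 840, 15]);
translate([1467, 0, 310]) cube([61, 840, 15]);
translate([1588, 0, 310]) cube([61, 840, 15]);
translate([1709, 0, 310]) cube([61, 840, 15]);


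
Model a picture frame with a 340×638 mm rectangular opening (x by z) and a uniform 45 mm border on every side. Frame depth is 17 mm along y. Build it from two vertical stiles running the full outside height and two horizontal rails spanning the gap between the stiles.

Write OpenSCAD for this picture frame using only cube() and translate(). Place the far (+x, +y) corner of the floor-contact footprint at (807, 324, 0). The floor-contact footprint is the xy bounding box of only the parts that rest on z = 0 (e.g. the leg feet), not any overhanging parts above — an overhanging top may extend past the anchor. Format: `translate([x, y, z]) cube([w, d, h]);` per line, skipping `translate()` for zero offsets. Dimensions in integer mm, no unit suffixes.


translate([377, 307, 0]) cube([45, 17, 728]);
translate([762, 307, 0]) cube([45, 17, 728]);
translate([422, 307, 0]) cube([340, 17, 45]);
translate([422, 307, 683]) cube([340, 17, 45]);
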